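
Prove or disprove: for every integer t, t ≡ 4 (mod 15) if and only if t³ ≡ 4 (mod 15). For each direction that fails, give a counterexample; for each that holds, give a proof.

The biconditional holds.

Forward direction. Suppose t ≡ 4 (mod 15). Write t = 15j + 4. Then (15j + 4)³ = 3375j³ + 2700j² + 720j + 64 = 15(225j³ + 180j² + 48j + 4) + 4, so t³ ≡ 4 (mod 15).

Converse. Suppose t³ ≡ 4 (mod 15). The only residue r in {0, …, 14} with r³ ≡ 4 (mod 15) is r = 4, so t ≡ 4 (mod 15).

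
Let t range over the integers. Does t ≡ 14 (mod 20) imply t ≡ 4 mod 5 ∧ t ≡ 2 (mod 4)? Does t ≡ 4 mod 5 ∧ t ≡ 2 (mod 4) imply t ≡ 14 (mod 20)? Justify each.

(→) Suppose t ≡ 14 (mod 20); write t = 20j + 14. Since 5 ∣ 20, reducing mod 5 gives t ≡ 14 ≡ 4 (mod 5); since 4 ∣ 20, reducing mod 4 gives t ≡ 14 ≡ 2 (mod 4).

(←) Conversely, if t ≡ 4 (mod 5) and t ≡ 2 (mod 4), then by the Chinese remainder theorem t ≡ 14 (mod 20). This is exactly t ≡ 14 (mod 20).

The biconditional holds.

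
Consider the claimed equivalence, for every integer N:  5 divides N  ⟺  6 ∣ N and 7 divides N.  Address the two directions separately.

(⇒) fails and (⇐) fails.

Forward direction. This fails: take N = 5. Certainly 5 ∣ 5, but 6 ∤ 5.

Converse. This fails: take N = 42. Both 6 ∣ 42 and 7 ∣ 42, yet 42 is not a multiple of 5 (since 42 = 8·5 + 2), so 5 ∤ 42.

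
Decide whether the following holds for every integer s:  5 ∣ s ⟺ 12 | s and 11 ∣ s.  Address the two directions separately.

Forward direction. This fails: take s = 5. Certainly 5 ∣ 5, but 12 ∤ 5.

Converse. This fails: take s = 132. Both 12 ∣ 132 and 11 ∣ 132, yet 132 is not a multiple of 5 (since 132 = 26·5 + 2), so 5 ∤ 132.

Both directions fail.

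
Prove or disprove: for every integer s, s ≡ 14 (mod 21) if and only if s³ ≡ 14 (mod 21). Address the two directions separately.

(⇒) Suppose s ≡ 14 (mod 21). Write s = 21j + 14. Then (21j + 14)³ = 9261j³ + 18522j² + 12348j + 2744 = 21(441j³ + 882j² + 588j + 130) + 14, so s³ ≡ 14 (mod 21).

(⇐) Conversely, suppose s³ ≡ 14 (mod 21). The only residue r in {0, …, 20} with r³ ≡ 14 (mod 21) is r = 14, so s ≡ 14 (mod 21).

Both implications hold.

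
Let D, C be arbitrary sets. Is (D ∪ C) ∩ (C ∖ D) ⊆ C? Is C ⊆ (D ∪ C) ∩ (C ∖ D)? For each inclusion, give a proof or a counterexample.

The sets are not equal: only the forward inclusion holds.

(⊆) Let x ∈ (D ∪ C) ∩ (C ∖ D). Then x ∈ C and x ∉ D, from which x ∈ C.

(⊇) This inclusion fails. Take D = {1}, C = {1}; then 1 ∈ C but 1 ∉ (D ∪ C) ∩ (C ∖ D).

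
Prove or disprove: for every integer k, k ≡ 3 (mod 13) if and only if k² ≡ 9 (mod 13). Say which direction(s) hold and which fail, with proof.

Not equivalent: only (⇒) holds.

Forward direction. Suppose k ≡ 3 (mod 13). Write k = 13j + 3. Then (13j + 3)² = 169j² + 78j + 9 = 13(13j² + 6j) + 9, so k² ≡ 9 (mod 13).

Converse. This fails: take k = 10. Then 10² = 100 ≡ 9 (mod 13), yet 10 ≡ 10 (mod 13), not 3.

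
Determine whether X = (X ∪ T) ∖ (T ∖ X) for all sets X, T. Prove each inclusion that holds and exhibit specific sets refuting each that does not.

Both inclusions hold; the sets are equal.

(⊆) Let x ∈ X. Then either x ∈ X and x ∉ T; or x ∈ X ∩ T. In each case x ∈ (X ∪ T) ∖ (T ∖ X), so X ⊆ (X ∪ T) ∖ (T ∖ X).

(⊇) Let x ∈ (X ∪ T) ∖ (T ∖ X). Then either x ∈ X and x ∉ T; or x ∈ X ∩ T. In each case x ∈ X, so (X ∪ T) ∖ (T ∖ X) ⊆ X.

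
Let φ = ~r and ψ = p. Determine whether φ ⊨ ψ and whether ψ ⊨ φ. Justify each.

[⇒] This fails. Under r = F, p = F, the left side is true but the right side is false.

[⇐] This fails. Under r = T, p = T, the left side is false but the right side is true.

Both directions fail.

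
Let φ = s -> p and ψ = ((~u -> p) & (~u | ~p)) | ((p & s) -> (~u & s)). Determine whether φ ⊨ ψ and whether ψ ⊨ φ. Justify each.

(⟹) This fails. Under u = T, p = T, s = T, the left side is true but the right side is false.

(⟸) This fails. Under u = F, p = F, s = T, the left side is false but the right side is true.

Neither implication holds.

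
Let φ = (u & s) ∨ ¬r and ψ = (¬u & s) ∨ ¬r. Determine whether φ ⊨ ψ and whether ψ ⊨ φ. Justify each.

Neither implication holds.

(⟹) This fails. Under u = T, s = T, r = T, the left side is true but the right side is false.

(⟸) This fails. Under u = F, s = T, r = T, the left side is false but the right side is true.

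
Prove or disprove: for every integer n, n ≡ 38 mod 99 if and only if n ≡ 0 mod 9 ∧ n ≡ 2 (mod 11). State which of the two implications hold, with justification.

Both directions fail.

(⇒) This fails: n = 38 gives 38 ≡ 38 (mod 99) but 38 ≡ 2 (mod 9), so the conjunction on the right does not hold.

(⇐) This fails: n = 90 satisfies both congruences on the right (90 ≡ 0 mod 9 and 90 ≡ 2 mod 11) yet 90 ≡ 90 (mod 99), not 38.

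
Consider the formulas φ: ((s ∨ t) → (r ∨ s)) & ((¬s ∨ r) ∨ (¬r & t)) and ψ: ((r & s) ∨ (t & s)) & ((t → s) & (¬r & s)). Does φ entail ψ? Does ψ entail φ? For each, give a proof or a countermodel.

(→) This fails. Under s = F, t = F, r = F, the left side is true but the right side is false.

(←) Assume the antecedent. If s is true, the antecedent forces (s = T, t = T, r = F), and the consequent holds there. If s is false, the antecedent cannot hold. Either way the consequent holds.

Only the converse holds.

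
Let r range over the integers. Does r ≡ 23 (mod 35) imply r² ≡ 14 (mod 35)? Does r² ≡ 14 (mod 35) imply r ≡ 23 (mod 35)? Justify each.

(⇒) fails and (⇐) fails.

[⇒] This fails: take r = 23. Then 23 ≡ 23 (mod 35), but 23² = 529 ≡ 4 (mod 35), not 14.

[⇐] This fails: take r = 7. Then 7² = 49 ≡ 14 (mod 35), yet 7 ≡ 7 (mod 35), not 23.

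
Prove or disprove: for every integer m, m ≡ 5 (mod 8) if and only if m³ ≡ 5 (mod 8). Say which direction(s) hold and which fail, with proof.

Equivalent; both directions hold.

(⟹) Suppose m ≡ 5 (mod 8). Write m = 8j + 5. Then (8j + 5)³ = 512j³ + 960j² + 600j + 125 = 8(64j³ + 120j² + 75j + 15) + 5, so m³ ≡ 5 (mod 8).

(⟸) For the converse, argue contrapositively. If m ≢ 5 (mod 8), then m is congruent to one of 0, 1, 2, 3, 4, 6, 7 modulo 8, and these give m³ ≡ 0, 1, 0, 3, 0, 0, 7 respectively — never 5.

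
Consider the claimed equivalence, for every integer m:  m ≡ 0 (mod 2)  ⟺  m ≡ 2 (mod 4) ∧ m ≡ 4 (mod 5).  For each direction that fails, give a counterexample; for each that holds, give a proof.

Not equivalent: only (⇐) holds.

[⇐] If m ≡ 2 (mod 4) and m ≡ 4 (mod 5), then by the Chinese remainder theorem m ≡ 14 (mod 20). Since 14 ≡ 0 (mod 2) and 2 ∣ 20, we get m ≡ 0 (mod 2).

[⇒] This fails: m = 0 gives 0 ≡ 0 (mod 2) but 0 ≡ 0 (mod 4), so the conjunction on the right does not hold.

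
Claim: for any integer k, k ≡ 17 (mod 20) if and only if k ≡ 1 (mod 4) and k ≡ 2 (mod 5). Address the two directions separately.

(⇒) Suppose k ≡ 17 (mod 20); write k = 20j + 17. Since 4 ∣ 20, reducing mod 4 gives k ≡ 17 ≡ 1 (mod 4); since 5 ∣ 20, reducing mod 5 gives k ≡ 17 ≡ 2 (mod 5).

(⇐) Conversely, if k ≡ 1 (mod 4) and k ≡ 2 (mod 5), then by the Chinese remainder theorem k ≡ 17 (mod 20). This is exactly k ≡ 17 (mod 20).

Both implications hold.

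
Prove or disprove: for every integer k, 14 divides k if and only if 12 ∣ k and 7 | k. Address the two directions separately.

Forward direction. This fails: take k = 14. Certainly 14 ∣ 14, but 12 ∤ 14.

Converse. Suppose 12 ∣ k and 7 ∣ k. Any common multiple of 12 and 7 is a multiple of their lcm; here gcd(12, 7) = 1, so lcm(12, 7) = 12·7 = 84, so 84 ∣ k. Since 14 ∣ 84, it follows that 14 ∣ k.

The forward direction fails; the converse holds.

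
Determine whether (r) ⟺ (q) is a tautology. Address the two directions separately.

(⇒) This fails. Under r = T, q = F, the left side is true but the right side is false.

(⇐) This fails. Under r = F, q = T, the left side is false but the right side is true.

Neither direction holds.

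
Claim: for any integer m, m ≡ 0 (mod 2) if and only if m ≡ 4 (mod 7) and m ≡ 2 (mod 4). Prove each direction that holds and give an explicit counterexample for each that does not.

Only the converse holds.

[⇐] If m ≡ 4 (mod 7) and m ≡ 2 (mod 4), then by the Chinese remainder theorem m ≡ 18 (mod 28). Since 18 ≡ 0 (mod 2) and 2 ∣ 28, we get m ≡ 0 (mod 2).

[⇒] This fails: m = 0 gives 0 ≡ 0 (mod 2) but 0 ≡ 0 (mod 7), so the conjunction on the right does not hold.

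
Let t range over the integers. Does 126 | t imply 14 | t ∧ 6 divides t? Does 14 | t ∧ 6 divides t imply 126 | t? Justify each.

Not equivalent: only (⇒) holds.

(→) If 126 ∣ t, write t = 126q. Since 126 = 9·14, t = 14·(9q), so 14 ∣ t; and since 126 = 21·6, t = 6·(21q), so 6 ∣ t.

(←) This fails: take t = 42. Both 14 ∣ 42 and 6 ∣ 42, yet 42 is not a multiple of 126 (since 42 = 0·126 + 42), so 126 ∤ 42.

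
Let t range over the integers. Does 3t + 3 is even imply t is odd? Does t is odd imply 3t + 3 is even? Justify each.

(⇒) Suppose 3t + 3 is even. Since 3 is odd, 3t and t have the same parity, so 3t + 3 ≡ t + 3 (mod 2). As 3 is odd, 3t + 3 is even exactly when t is odd. Thus t is odd.

(⇐) Conversely, suppose t is odd; write t = 2j + 1. Then 3t + 3 = 3·(2j + 1) + 3 = 2·3j + 6, which is even.

The biconditional holds.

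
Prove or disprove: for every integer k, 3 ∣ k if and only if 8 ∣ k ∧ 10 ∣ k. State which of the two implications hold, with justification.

(⟹) This fails: take k = 3. Certainly 3 ∣ 3, but 8 ∤ 3.

(⟸) This fails: take k = 40. Both 8 ∣ 40 and 10 ∣ 40, yet 40 is not a multiple of 3 (since 40 = 13·3 + 1), so 3 ∤ 40.

Both directions fail.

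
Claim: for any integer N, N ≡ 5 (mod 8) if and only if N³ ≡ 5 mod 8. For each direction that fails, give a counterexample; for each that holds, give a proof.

[⇒] Suppose N ≡ 5 (mod 8). Write N = 8j + 5. Then (8j + 5)³ = 512j³ + 960j² + 600j + 125 = 8(64j³ + 120j² + 75j + 15) + 5, so N³ ≡ 5 (mod 8).

[⇐] For the converse, argue contrapositively. If N ≢ 5 (mod 8), then N is congruent to one of 0, 1, 2, 3, 4, 6, 7 modulo 8, and these give N³ ≡ 0, 1, 0, 3, 0, 0, 7 respectively — never 5.

The biconditional holds.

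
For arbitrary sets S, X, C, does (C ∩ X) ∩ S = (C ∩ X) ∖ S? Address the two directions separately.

(⟹) This inclusion fails. Take S = {1}, X = {1}, C = {1}; then 1 ∈ (C ∩ X) ∩ S but 1 ∉ (C ∩ X) ∖ S.

(⟸) This inclusion fails. Take S = ∅, X = {1}, C = {1}; then 1 ∈ (C ∩ X) ∖ S but 1 ∉ (C ∩ X) ∩ S.

(⊆) fails and (⊇) fails.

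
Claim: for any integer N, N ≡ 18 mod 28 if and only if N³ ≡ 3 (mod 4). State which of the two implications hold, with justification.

(⇒) This fails: take N = 18. Then 18 ≡ 18 (mod 28), but 18³ = 5832 ≡ 0 (mod 4), not 3.

(⇐) This fails: take N = 3. Then 3³ = 27 ≡ 3 (mod 4), yet 3 ≡ 3 (mod 28), not 18.

Neither implication holds.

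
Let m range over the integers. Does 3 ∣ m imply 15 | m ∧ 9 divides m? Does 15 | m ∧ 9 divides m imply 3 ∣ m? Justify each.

(⇒) fails; (⇐) holds.

(⟹) This fails: take m = 3. Certainly 3 ∣ 3, but 15 ∤ 3.

(⟸) Suppose 15 ∣ m and 9 ∣ m. Any common multiple of 15 and 9 is a multiple of their lcm; here lcm(15, 9) = 15·9/gcd(15, 9) = 135/3 = 45, so 45 ∣ m. Since 3 ∣ 45, it follows that 3 ∣ m.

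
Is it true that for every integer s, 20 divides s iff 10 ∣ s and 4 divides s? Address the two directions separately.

The biconditional holds.

Forward direction. If 20 ∣ s, write s = 20q. Since 20 = 2·10, s = 10·(2q), so 10 ∣ s; and since 20 = 5·4, s = 4·(5q), so 4 ∣ s.

Converse. Suppose 10 ∣ s and 4 ∣ s. Any common multiple of 10 and 4 is a multiple of their lcm; here lcm(10, 4) = 10·4/gcd(10, 4) = 40/2 = 20, so 20 ∣ s.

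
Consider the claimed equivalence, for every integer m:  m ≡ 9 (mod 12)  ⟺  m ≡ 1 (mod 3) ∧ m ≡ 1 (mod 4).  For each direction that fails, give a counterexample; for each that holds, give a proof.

(⇒) This fails: m = 9 gives 9 ≡ 9 (mod 12) but 9 ≡ 0 (mod 3), so the conjunction on the right does not hold.

(⇐) This fails: m = 1 satisfies both congruences on the right (1 ≡ 1 mod 3 and 1 ≡ 1 mod 4) yet 1 ≡ 1 (mod 12), not 9.

(⇒) fails and (⇐) fails.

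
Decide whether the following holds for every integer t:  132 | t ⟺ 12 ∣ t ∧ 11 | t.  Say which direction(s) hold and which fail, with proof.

The biconditional holds.

[⇐] Suppose 12 ∣ t and 11 ∣ t. Any common multiple of 12 and 11 is a multiple of their lcm; here gcd(12, 11) = 1, so lcm(12, 11) = 12·11 = 132, so 132 ∣ t.

[⇒] If 132 ∣ t, write t = 132q. Since 132 = 11·12, t = 12·(11q), so 12 ∣ t; and since 132 = 12·11, t = 11·(12q), so 11 ∣ t.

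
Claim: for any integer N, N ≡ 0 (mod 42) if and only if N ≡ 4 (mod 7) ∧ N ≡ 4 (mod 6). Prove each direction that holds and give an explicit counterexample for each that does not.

Both directions fail.

(⟹) This fails: N = 0 gives 0 ≡ 0 (mod 42) but 0 ≡ 0 (mod 7), so the conjunction on the right does not hold.

(⟸) This fails: N = 4 satisfies both congruences on the right (4 ≡ 4 mod 7 and 4 ≡ 4 mod 6) yet 4 ≡ 4 (mod 42), not 0.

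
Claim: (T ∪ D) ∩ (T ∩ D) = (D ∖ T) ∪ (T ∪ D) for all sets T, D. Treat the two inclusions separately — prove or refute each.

Only the forward inclusion holds.

Reverse inclusion. This inclusion fails. Take T = {1}, D = ∅; then 1 ∈ (D ∖ T) ∪ (T ∪ D) but 1 ∉ (T ∪ D) ∩ (T ∩ D).

Forward inclusion. Let x ∈ (T ∪ D) ∩ (T ∩ D). Then x ∈ T ∩ D, from which x ∈ (D ∖ T) ∪ (T ∪ D).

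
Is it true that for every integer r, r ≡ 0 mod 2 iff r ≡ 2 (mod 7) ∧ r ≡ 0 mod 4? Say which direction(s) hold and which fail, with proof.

[⇒] This fails: r = 0 gives 0 ≡ 0 (mod 2) but 0 ≡ 0 (mod 7), so the conjunction on the right does not hold.

[⇐] Conversely, if r ≡ 2 (mod 7) and r ≡ 0 (mod 4), then by the Chinese remainder theorem r ≡ 16 (mod 28). Since 16 ≡ 0 (mod 2) and 2 ∣ 28, we get r ≡ 0 (mod 2).

Only the reverse direction holds.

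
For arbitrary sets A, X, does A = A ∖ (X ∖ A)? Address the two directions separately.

(⟹) Let x ∈ A. Then either x ∈ A and x ∉ X; or x ∈ A ∩ X. In each case x ∈ A ∖ (X ∖ A), so A ⊆ A ∖ (X ∖ A).

(⟸) Let x ∈ A ∖ (X ∖ A). Then either x ∈ A and x ∉ X; or x ∈ A ∩ X. In each case x ∈ A, so A ∖ (X ∖ A) ⊆ A.

The two sets are equal.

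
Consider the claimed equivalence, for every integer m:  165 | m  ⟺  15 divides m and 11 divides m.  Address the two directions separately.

Both directions hold; the statement is true.

(→) If 165 ∣ m, write m = 165q. Since 165 = 11·15, m = 15·(11q), so 15 ∣ m; and since 165 = 15·11, m = 11·(15q), so 11 ∣ m.

(←) Suppose 15 ∣ m and 11 ∣ m. Any common multiple of 15 and 11 is a multiple of their lcm; here gcd(15, 11) = 1, so lcm(15, 11) = 15·11 = 165, so 165 ∣ m.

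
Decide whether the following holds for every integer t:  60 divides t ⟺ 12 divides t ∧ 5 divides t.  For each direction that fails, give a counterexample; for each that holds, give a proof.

Converse. Suppose 12 ∣ t and 5 ∣ t. Any common multiple of 12 and 5 is a multiple of their lcm; here gcd(12, 5) = 1, so lcm(12, 5) = 12·5 = 60, so 60 ∣ t.

Forward direction. If 60 ∣ t, write t = 60q. Since 60 = 5·12, t = 12·(5q), so 12 ∣ t; and since 60 = 12·5, t = 5·(12q), so 5 ∣ t.

The biconditional holds.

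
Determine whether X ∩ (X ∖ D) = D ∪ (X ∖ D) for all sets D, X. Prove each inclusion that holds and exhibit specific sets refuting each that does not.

The sets are not equal: only the forward inclusion holds.

(⟹) Let x ∈ X ∩ (X ∖ D). Then x ∈ X and x ∉ D, from which x ∈ D ∪ (X ∖ D).

(⟸) This inclusion fails. Take D = {1}, X = ∅; then 1 ∈ D ∪ (X ∖ D) but 1 ∉ X ∩ (X ∖ D).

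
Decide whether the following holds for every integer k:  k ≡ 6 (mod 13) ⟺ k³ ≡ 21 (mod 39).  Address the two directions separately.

Neither direction holds.

(→) This fails: take k = 19. Then 19 ≡ 6 (mod 13), but 19³ = 6859 ≡ 34 (mod 39), not 21.

(←) This fails: take k = 15. Then 15³ = 3375 ≡ 21 (mod 39), yet 15 ≡ 2 (mod 13), not 6.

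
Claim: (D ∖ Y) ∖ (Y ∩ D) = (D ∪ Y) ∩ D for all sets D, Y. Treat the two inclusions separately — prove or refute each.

(⟸) This inclusion fails. Take D = {1}, Y = {1}; then 1 ∈ (D ∪ Y) ∩ D but 1 ∉ (D ∖ Y) ∖ (Y ∩ D).

(⟹) Let x ∈ (D ∖ Y) ∖ (Y ∩ D). Then x ∈ D and x ∉ Y, from which x ∈ (D ∪ Y) ∩ D.

(⊆) holds; (⊇) fails.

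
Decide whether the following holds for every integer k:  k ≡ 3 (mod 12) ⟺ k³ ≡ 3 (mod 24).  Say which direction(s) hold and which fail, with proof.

(⟹) This fails: take k = 15. Then 15 ≡ 3 (mod 12), but 15³ = 3375 ≡ 15 (mod 24), not 3.

(⟸) Conversely, the residues r modulo 24 with r³ ≡ 3 (mod 24) are exactly {3}, and each is ≡ 3 (mod 12).

(⇒) fails; (⇐) holds.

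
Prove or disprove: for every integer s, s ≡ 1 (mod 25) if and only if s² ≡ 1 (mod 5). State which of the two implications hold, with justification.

(⇒) holds; (⇐) fails.

Converse. This fails: take s = 4. Then 4² = 16 ≡ 1 (mod 5), yet 4 ≡ 4 (mod 25), not 1.

Forward direction. Suppose s ≡ 1 (mod 25). Then s² ≡ 1² = 1 (mod 25), and since 5 ∣ 25, also s² ≡ 1 (mod 5).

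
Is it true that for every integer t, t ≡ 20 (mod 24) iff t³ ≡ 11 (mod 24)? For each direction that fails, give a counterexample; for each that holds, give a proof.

Neither direction holds.

(⇒) This fails: take t = 20. Then 20 ≡ 20 (mod 24), but 20³ = 8000 ≡ 8 (mod 24), not 11.

(⇐) This fails: take t = 11. Then 11³ = 1331 ≡ 11 (mod 24), yet 11 ≡ 11 (mod 24), not 20.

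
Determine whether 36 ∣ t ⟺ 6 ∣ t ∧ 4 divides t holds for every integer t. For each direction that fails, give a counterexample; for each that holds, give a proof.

[⇐] This fails: take t = 12. Both 6 ∣ 12 and 4 ∣ 12, yet 12 is not a multiple of 36 (since 12 = 0·36 + 12), so 36 ∤ 12.

[⇒] If 36 ∣ t, write t = 36q. Since 36 = 6·6, t = 6·(6q), so 6 ∣ t; and since 36 = 9·4, t = 4·(9q), so 4 ∣ t.

Not equivalent: only (⇒) holds.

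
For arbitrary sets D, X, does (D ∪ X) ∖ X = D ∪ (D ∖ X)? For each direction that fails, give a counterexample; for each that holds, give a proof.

(⟹) Let x ∈ (D ∪ X) ∖ X. Then x ∈ D and x ∉ X, from which x ∈ D ∪ (D ∖ X).

(⟸) This inclusion fails. Take D = {1}, X = {1}; then 1 ∈ D ∪ (D ∖ X) but 1 ∉ (D ∪ X) ∖ X.

Only the forward inclusion holds.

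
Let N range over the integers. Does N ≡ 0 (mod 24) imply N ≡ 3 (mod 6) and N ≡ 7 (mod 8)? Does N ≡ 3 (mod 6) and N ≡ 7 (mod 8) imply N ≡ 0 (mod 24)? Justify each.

(→) This fails: N = 0 gives 0 ≡ 0 (mod 24) but 0 ≡ 0 (mod 6), so the conjunction on the right does not hold.

(←) This fails: N = 15 satisfies both congruences on the right (15 ≡ 3 mod 6 and 15 ≡ 7 mod 8) yet 15 ≡ 15 (mod 24), not 0.

Neither implication holds.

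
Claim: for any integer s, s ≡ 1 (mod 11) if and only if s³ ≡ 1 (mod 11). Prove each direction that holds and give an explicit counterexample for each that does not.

Both directions hold; the statement is true.

(⇒) Suppose s ≡ 1 (mod 11). Write s = 11j + 1. Then (11j + 1)³ = 1331j³ + 363j² + 33j + 1 = 11(121j³ + 33j² + 3j) + 1, so s³ ≡ 1 (mod 11).

(⇐) Conversely, suppose s³ ≡ 1 (mod 11). The only residue r in {0, …, 10} with r³ ≡ 1 (mod 11) is r = 1, so s ≡ 1 (mod 11).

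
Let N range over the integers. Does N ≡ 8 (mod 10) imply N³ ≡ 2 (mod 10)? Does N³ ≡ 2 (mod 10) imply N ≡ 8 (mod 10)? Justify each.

[⇐] For the converse, argue contrapositively. If N ≢ 8 (mod 10), then N is congruent to one of 0, 1, 2, 3, 4, 5, 6, 7, 9 modulo 10, and these give N³ ≡ 0, 1, 8, 7, 4, 5, 6, 3, 9 respectively — never 2.

[⇒] Suppose N ≡ 8 (mod 10). Write N = 10j + 8. Then (10j + 8)³ = 1000j³ + 2400j² + 1920j + 512 = 10(100j³ + 240j² + 192j + 51) + 2, so N³ ≡ 2 (mod 10).

Both directions hold.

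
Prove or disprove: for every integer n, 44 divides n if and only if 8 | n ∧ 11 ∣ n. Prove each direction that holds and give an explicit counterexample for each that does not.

(⟸) Suppose 8 ∣ n and 11 ∣ n. Any common multiple of 8 and 11 is a multiple of their lcm; here gcd(8, 11) = 1, so lcm(8, 11) = 8·11 = 88, so 88 ∣ n. Since 44 ∣ 88, it follows that 44 ∣ n.

(⟹) This fails: take n = 44. Certainly 44 ∣ 44, but 8 ∤ 44.

Only the reverse direction holds.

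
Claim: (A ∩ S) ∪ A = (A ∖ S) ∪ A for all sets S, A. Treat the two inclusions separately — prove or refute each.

(⊇) Let x ∈ (A ∖ S) ∪ A. Then either x ∈ A and x ∉ S; or x ∈ S ∩ A. In each case x ∈ (A ∩ S) ∪ A, so (A ∖ S) ∪ A ⊆ (A ∩ S) ∪ A.

(⊆) Let x ∈ (A ∩ S) ∪ A. Then either x ∈ A and x ∉ S; or x ∈ S ∩ A. In each case x ∈ (A ∖ S) ∪ A, so (A ∩ S) ∪ A ⊆ (A ∖ S) ∪ A.

Both inclusions hold; the sets are equal.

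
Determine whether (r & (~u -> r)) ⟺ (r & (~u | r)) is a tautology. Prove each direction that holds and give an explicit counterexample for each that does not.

(⇒) Assume the antecedent. If u is true, the antecedent forces (u = T, r = T), and r & (~u | r) holds there. If u is false, the antecedent forces (u = F, r = T), and r & (~u | r) holds there. Either way r & (~u | r) holds.

(⇐) Assume the antecedent. If u is true, the antecedent forces (u = T, r = T), and r & (~u -> r) holds there. If u is false, the antecedent forces (u = F, r = T), and r & (~u -> r) holds there. Either way r & (~u -> r) holds.

Both directions hold; the statement is true.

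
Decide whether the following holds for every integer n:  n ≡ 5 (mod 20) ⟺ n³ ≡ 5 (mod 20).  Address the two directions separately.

Both directions hold.

[⇒] Suppose n ≡ 5 (mod 20). Write n = 20j + 5. Then (20j + 5)³ = 8000j³ + 6000j² + 1500j + 125 = 20(400j³ + 300j² + 75j + 6) + 5, so n³ ≡ 5 (mod 20).

[⇐] Conversely, suppose n³ ≡ 5 (mod 20). The only residue r in {0, …, 19} with r³ ≡ 5 (mod 20) is r = 5, so n ≡ 5 (mod 20).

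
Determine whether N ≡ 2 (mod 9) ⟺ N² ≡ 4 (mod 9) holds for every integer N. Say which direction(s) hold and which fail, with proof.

Not equivalent: only (⇒) holds.

(⇒) Suppose N ≡ 2 (mod 9). Write N = 9j + 2. Then (9j + 2)² = 81j² + 36j + 4 = 9(9j² + 4j) + 4, so N² ≡ 4 (mod 9).

(⇐) This fails: take N = 7. Then 7² = 49 ≡ 4 (mod 9), yet 7 ≡ 7 (mod 9), not 2.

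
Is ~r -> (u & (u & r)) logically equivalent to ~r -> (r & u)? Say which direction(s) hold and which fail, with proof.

Equivalent; both directions hold.

(⟹) Assume the antecedent. If u is true, the antecedent forces (u = T, r = T), and ~r -> (r & u) holds there. If u is false, the antecedent forces (u = F, r = T), and ~r -> (r & u) holds there. Either way ~r -> (r & u) holds.

(⟸) Assume the antecedent. If u is true, the antecedent forces (u = T, r = T), and ~r -> (u & (u & r)) holds there. If u is false, the antecedent forces (u = F, r = T), and ~r -> (u & (u & r)) holds there. Either way ~r -> (u & (u & r)) holds.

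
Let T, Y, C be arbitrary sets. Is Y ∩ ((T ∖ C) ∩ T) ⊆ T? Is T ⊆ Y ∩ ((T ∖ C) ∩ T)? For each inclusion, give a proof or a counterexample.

(⟹) Let x ∈ Y ∩ ((T ∖ C) ∩ T). Then x ∈ T ∩ Y and x ∉ C, from which x ∈ T.

(⟸) This inclusion fails. Take T = {1}, Y = ∅, C = ∅; then 1 ∈ T but 1 ∉ Y ∩ ((T ∖ C) ∩ T).

Only the forward inclusion holds.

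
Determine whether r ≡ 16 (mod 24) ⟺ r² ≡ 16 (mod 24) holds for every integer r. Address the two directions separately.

Converse. This fails: take r = 4. Then 4² = 16 ≡ 16 (mod 24), yet 4 ≡ 4 (mod 24), not 16.

Forward direction. Suppose r ≡ 16 (mod 24). Write r = 24j + 16. Then (24j + 16)² = 576j² + 768j + 256 = 24(24j² + 32j + 10) + 16, so r² ≡ 16 (mod 24).

Only the forward implication holds.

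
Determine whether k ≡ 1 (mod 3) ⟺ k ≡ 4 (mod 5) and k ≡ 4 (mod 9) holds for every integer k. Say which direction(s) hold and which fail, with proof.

(⟹) This fails: k = 1 gives 1 ≡ 1 (mod 3) but 1 ≡ 1 (mod 5), so the conjunction on the right does not hold.

(⟸) Conversely, if k ≡ 4 (mod 5) and k ≡ 4 (mod 9), then by the Chinese remainder theorem k ≡ 4 (mod 45). Since 4 ≡ 1 (mod 3) and 3 ∣ 45, we get k ≡ 1 (mod 3).

Not equivalent: only (⇐) holds.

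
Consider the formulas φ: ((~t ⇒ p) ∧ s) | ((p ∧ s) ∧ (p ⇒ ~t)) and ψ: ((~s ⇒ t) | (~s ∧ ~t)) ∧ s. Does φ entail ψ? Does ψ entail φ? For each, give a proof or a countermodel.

(←) This fails. Under t = F, s = T, p = F, the left side is false but the right side is true.

(→) Assume the antecedent. If t is true, the antecedent forces (t = T, s = T, p = F) or (t = T, s = T, p = T), and ((~s ⇒ t) | (~s ∧ ~t)) ∧ s holds there. If t is false, the antecedent forces (t = F, s = T, p = T), and ((~s ⇒ t) | (~s ∧ ~t)) ∧ s holds there. Either way ((~s ⇒ t) | (~s ∧ ~t)) ∧ s holds.

(⇒) holds; (⇐) fails.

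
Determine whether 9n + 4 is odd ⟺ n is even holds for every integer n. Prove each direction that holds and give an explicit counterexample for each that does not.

(⟹) This fails: n = 1 gives 9n + 4 = 13, which is odd, but 1 is odd, not even.

(⟸) This also fails: n = 0 is even, but 9n + 4 = 4 is even, not odd.

Both directions fail.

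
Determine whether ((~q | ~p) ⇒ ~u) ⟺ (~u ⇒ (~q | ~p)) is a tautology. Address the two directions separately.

Forward direction. This fails. Under p = T, u = F, q = T, the left side is true but the right side is false.

Converse. This fails. Under p = F, u = T, q = F, the left side is false but the right side is true.

Neither direction holds.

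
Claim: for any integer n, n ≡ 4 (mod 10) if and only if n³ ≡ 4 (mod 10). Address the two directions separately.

Forward direction. Suppose n ≡ 4 (mod 10). Write n = 10j + 4. Then (10j + 4)³ = 1000j³ + 1200j² + 480j + 64 = 10(100j³ + 120j² + 48j + 6) + 4, so n³ ≡ 4 (mod 10).

Converse. Suppose n³ ≡ 4 (mod 10). The only residue r in {0, …, 9} with r³ ≡ 4 (mod 10) is r = 4, so n ≡ 4 (mod 10).

Both implications hold.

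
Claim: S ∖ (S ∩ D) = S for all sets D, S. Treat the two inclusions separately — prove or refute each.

(⊆) Let x ∈ S ∖ (S ∩ D). Then x ∈ S and x ∉ D, from which x ∈ S.

(⊇) This inclusion fails. Take D = {1}, S = {1}; then 1 ∈ S but 1 ∉ S ∖ (S ∩ D).

(⊆) holds; (⊇) fails.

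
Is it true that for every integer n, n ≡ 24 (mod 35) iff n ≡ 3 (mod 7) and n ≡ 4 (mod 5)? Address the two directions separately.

Forward direction. Suppose n ≡ 24 (mod 35); write n = 35j + 24. Since 7 ∣ 35, reducing mod 7 gives n ≡ 24 ≡ 3 (mod 7); since 5 ∣ 35, reducing mod 5 gives n ≡ 24 ≡ 4 (mod 5).

Converse. If n ≡ 3 (mod 7) and n ≡ 4 (mod 5), then by the Chinese remainder theorem n ≡ 24 (mod 35). This is exactly n ≡ 24 (mod 35).

Both implications hold.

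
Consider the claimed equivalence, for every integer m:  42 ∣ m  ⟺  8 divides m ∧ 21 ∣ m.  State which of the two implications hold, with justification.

The forward direction fails; the converse holds.

(⟹) This fails: take m = 42. Certainly 42 ∣ 42, but 8 ∤ 42.

(⟸) Suppose 8 ∣ m and 21 ∣ m. Any common multiple of 8 and 21 is a multiple of their lcm; here gcd(8, 21) = 1, so lcm(8, 21) = 8·21 = 168, so 168 ∣ m. Since 42 ∣ 168, it follows that 42 ∣ m.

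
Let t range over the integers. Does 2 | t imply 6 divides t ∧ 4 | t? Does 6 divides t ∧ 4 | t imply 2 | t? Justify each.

[⇒] This fails: take t = 2. Certainly 2 ∣ 2, but 6 ∤ 2.

[⇐] Suppose 6 ∣ t and 4 ∣ t. Any common multiple of 6 and 4 is a multiple of their lcm; here lcm(6, 4) = 6·4/gcd(6, 4) = 24/2 = 12, so 12 ∣ t. Since 2 ∣ 12, it follows that 2 ∣ t.

The forward direction fails; the converse holds.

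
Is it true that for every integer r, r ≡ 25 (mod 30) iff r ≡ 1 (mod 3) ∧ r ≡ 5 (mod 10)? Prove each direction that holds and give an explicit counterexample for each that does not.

(⇐) If r ≡ 1 (mod 3) and r ≡ 5 (mod 10), then by the Chinese remainder theorem r ≡ 25 (mod 30). This is exactly r ≡ 25 (mod 30).

(⇒) Suppose r ≡ 25 (mod 30); write r = 30j + 25. Since 3 ∣ 30, reducing mod 3 gives r ≡ 25 ≡ 1 (mod 3); since 10 ∣ 30, reducing mod 10 gives r ≡ 25 ≡ 5 (mod 10).

Equivalent; both directions hold.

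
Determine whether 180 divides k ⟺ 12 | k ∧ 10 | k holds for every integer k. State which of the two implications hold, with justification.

Forward direction. If 180 ∣ k, write k = 180q. Since 180 = 15·12, k = 12·(15q), so 12 ∣ k; and since 180 = 18·10, k = 10·(18q), so 10 ∣ k.

Converse. This fails: take k = 60. Both 12 ∣ 60 and 10 ∣ 60, yet 60 is not a multiple of 180 (since 60 = 0·180 + 60), so 180 ∤ 60.

(⇒) holds; (⇐) fails.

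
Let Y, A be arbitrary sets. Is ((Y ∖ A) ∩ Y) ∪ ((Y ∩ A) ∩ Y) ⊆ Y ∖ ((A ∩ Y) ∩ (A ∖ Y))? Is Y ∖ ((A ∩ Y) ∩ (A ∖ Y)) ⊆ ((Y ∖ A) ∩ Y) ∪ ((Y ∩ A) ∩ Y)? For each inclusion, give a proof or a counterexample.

Both inclusions hold; the sets are equal.

Reverse inclusion. Let x ∈ Y ∖ ((A ∩ Y) ∩ (A ∖ Y)). Then either x ∈ Y and x ∉ A; or x ∈ Y ∩ A. In each case x ∈ ((Y ∖ A) ∩ Y) ∪ ((Y ∩ A) ∩ Y), so Y ∖ ((A ∩ Y) ∩ (A ∖ Y)) ⊆ ((Y ∖ A) ∩ Y) ∪ ((Y ∩ A) ∩ Y).

Forward inclusion. Let x ∈ ((Y ∖ A) ∩ Y) ∪ ((Y ∩ A) ∩ Y). Then either x ∈ Y and x ∉ A; or x ∈ Y ∩ A. In each case x ∈ Y ∖ ((A ∩ Y) ∩ (A ∖ Y)), so ((Y ∖ A) ∩ Y) ∪ ((Y ∩ A) ∩ Y) ⊆ Y ∖ ((A ∩ Y) ∩ (A ∖ Y)).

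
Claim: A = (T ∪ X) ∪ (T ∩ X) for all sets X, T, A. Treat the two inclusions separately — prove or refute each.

(⟹) This inclusion fails. Take X = ∅, T = ∅, A = {1}; then 1 ∈ A but 1 ∉ (T ∪ X) ∪ (T ∩ X).

(⟸) This inclusion fails. Take X = {1}, T = ∅, A = ∅; then 1 ∈ (T ∪ X) ∪ (T ∩ X) but 1 ∉ A.

Both inclusions fail.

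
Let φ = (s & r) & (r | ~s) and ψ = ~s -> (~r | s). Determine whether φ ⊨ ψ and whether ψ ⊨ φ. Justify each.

Not equivalent: only (⇒) holds.

(⇒) Assume the antecedent. If r is true, the antecedent forces (r = T, s = T), and ~s -> (~r | s) holds there. If r is false, the antecedent cannot hold. Either way ~s -> (~r | s) holds.

(⇐) This fails. Under r = F, s = F, the left side is false but the right side is true.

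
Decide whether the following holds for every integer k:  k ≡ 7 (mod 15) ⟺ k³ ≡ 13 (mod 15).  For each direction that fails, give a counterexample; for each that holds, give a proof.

(⇒) Suppose k ≡ 7 (mod 15). Write k = 15j + 7. Then (15j + 7)³ = 3375j³ + 4725j² + 2205j + 343 = 15(225j³ + 315j² + 147j + 22) + 13, so k³ ≡ 13 (mod 15).

(⇐) Conversely, suppose k³ ≡ 13 (mod 15). The only residue r in {0, …, 14} with r³ ≡ 13 (mod 15) is r = 7, so k ≡ 7 (mod 15).

Both implications hold.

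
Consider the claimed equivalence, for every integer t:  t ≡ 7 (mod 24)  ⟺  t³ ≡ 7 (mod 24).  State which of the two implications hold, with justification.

Both directions hold; the statement is true.

(⟹) Suppose t ≡ 7 (mod 24). Write t = 24j + 7. Then (24j + 7)³ = 13824j³ + 12096j² + 3528j + 343 = 24(576j³ + 504j² + 147j + 14) + 7, so t³ ≡ 7 (mod 24).

(⟸) Conversely, suppose t³ ≡ 7 (mod 24). The only residue r in {0, …, 23} with r³ ≡ 7 (mod 24) is r = 7, so t ≡ 7 (mod 24).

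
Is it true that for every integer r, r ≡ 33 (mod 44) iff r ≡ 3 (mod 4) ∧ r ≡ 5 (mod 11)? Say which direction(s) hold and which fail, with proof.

Neither implication holds.

(→) This fails: r = 33 gives 33 ≡ 33 (mod 44) but 33 ≡ 1 (mod 4), so the conjunction on the right does not hold.

(←) This fails: r = 27 satisfies both congruences on the right (27 ≡ 3 mod 4 and 27 ≡ 5 mod 11) yet 27 ≡ 27 (mod 44), not 33.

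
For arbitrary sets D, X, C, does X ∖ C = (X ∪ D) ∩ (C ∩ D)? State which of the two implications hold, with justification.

Neither inclusion holds.

(⊆) This inclusion fails. Take D = ∅, X = {1}, C = ∅; then 1 ∈ X ∖ C but 1 ∉ (X ∪ D) ∩ (C ∩ D).

(⊇) This inclusion fails. Take D = {1}, X = ∅, C = {1}; then 1 ∈ (X ∪ D) ∩ (C ∩ D) but 1 ∉ X ∖ C.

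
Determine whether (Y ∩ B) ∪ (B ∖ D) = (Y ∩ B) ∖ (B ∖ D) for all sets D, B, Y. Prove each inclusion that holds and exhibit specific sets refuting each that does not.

(⊆) This inclusion fails. Take D = ∅, B = {1}, Y = ∅; then 1 ∈ (Y ∩ B) ∪ (B ∖ D) but 1 ∉ (Y ∩ B) ∖ (B ∖ D).

(⊇) Let x ∈ (Y ∩ B) ∖ (B ∖ D). Then x ∈ D ∩ B ∩ Y, from which x ∈ (Y ∩ B) ∪ (B ∖ D).

The sets are not equal: only the reverse inclusion holds.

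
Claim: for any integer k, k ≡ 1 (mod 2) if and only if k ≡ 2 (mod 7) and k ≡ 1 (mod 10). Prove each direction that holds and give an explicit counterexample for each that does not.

[⇐] If k ≡ 2 (mod 7) and k ≡ 1 (mod 10), then by the Chinese remainder theorem k ≡ 51 (mod 70). Since 51 ≡ 1 (mod 2) and 2 ∣ 70, we get k ≡ 1 (mod 2).

[⇒] This fails: k = 1 gives 1 ≡ 1 (mod 2) but 1 ≡ 1 (mod 7), so the conjunction on the right does not hold.

Only the reverse direction holds.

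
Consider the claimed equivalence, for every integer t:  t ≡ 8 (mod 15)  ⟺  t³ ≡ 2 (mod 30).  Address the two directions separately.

Only the converse holds.

[⇒] This fails: take t = 23. Then 23 ≡ 8 (mod 15), but 23³ = 12167 ≡ 17 (mod 30), not 2.

[⇐] Conversely, the residues r modulo 30 with r³ ≡ 2 (mod 30) are exactly {8}, and each is ≡ 8 (mod 15).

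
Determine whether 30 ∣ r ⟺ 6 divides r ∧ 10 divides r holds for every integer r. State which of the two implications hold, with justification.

Both implications hold.

(→) If 30 ∣ r, write r = 30q. Since 30 = 5·6, r = 6·(5q), so 6 ∣ r; and since 30 = 3·10, r = 10·(3q), so 10 ∣ r.

(←) Suppose 6 ∣ r and 10 ∣ r. Any common multiple of 6 and 10 is a multiple of their lcm; here lcm(6, 10) = 6·10/gcd(6, 10) = 60/2 = 30, so 30 ∣ r.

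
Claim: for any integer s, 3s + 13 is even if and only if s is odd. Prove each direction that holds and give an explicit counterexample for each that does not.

(→) Suppose 3s + 13 is even. Since 3 is odd, 3s and s have the same parity, so 3s + 13 ≡ s + 13 (mod 2). As 13 is odd, 3s + 13 is even exactly when s is odd. Thus s is odd.

(←) Conversely, suppose s is odd; write s = 2j + 1. Then 3s + 13 = 3·(2j + 1) + 13 = 2·3j + 16, which is even.

Equivalent; both directions hold.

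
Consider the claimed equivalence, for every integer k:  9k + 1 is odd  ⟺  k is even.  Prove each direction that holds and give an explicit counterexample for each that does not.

Both implications hold.

(→) Suppose 9k + 1 is odd. Since 9 is odd, 9k and k have the same parity, so 9k + 1 ≡ k + 1 (mod 2). As 1 is odd, 9k + 1 is odd exactly when k is even. Thus k is even.

(←) Conversely, suppose k is even; write k = 2j. Then 9k + 1 = 9·(2j) + 1 = 2·9j + 1, which is odd.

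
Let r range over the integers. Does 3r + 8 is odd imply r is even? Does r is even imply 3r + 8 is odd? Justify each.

Neither implication holds.

(→) This fails: r = 7 gives 3r + 8 = 29, which is odd, but 7 is odd, not even.

(←) This also fails: r = 6 is even, but 3r + 8 = 26 is even, not odd.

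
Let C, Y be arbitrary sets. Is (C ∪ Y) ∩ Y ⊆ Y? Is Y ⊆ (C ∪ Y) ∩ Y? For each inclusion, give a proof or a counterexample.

(⟹) Let x ∈ (C ∪ Y) ∩ Y. Then either x ∈ Y and x ∉ C; or x ∈ C ∩ Y. In each case x ∈ Y, so (C ∪ Y) ∩ Y ⊆ Y.

(⟸) Let x ∈ Y. Then either x ∈ Y and x ∉ C; or x ∈ C ∩ Y. In each case x ∈ (C ∪ Y) ∩ Y, so Y ⊆ (C ∪ Y) ∩ Y.

Both inclusions hold.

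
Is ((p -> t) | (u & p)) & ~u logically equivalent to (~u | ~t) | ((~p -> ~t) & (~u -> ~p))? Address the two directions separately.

Only the forward direction holds.

(→) Assume the antecedent. If u is true, the antecedent cannot hold. If u is false, the consequent reduces to true regardless of the other variables. Either way the consequent holds.

(←) This fails. Under u = T, t = F, p = F, the left side is false but the right side is true.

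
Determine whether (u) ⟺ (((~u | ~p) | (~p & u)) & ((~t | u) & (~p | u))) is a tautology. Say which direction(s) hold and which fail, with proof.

(⇒) fails and (⇐) fails.

[⇒] This fails. Under p = T, t = F, u = T, the left side is true but the right side is false.

[⇐] This fails. Under p = F, t = F, u = F, the left side is false but the right side is true.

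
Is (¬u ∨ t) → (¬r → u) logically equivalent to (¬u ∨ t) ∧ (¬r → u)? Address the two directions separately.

The forward direction fails; the converse holds.

[⇒] This fails. Under t = F, u = T, r = F, the left side is true but the right side is false.

[⇐] Assume the antecedent. If u is true, (¬u ∨ t) → (¬r → u) reduces to true regardless of the other variables. If u is false, the antecedent forces (t = F, u = F, r = T) or (t = T, u = F, r = T), and (¬u ∨ t) → (¬r → u) holds there. Either way (¬u ∨ t) → (¬r → u) holds.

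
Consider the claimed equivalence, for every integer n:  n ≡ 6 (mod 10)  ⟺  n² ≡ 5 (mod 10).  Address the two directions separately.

(→) This fails: take n = 6. Then 6 ≡ 6 (mod 10), but 6² = 36 ≡ 6 (mod 10), not 5.

(←) This fails: take n = 5. Then 5² = 25 ≡ 5 (mod 10), yet 5 ≡ 5 (mod 10), not 6.

(⇒) fails and (⇐) fails.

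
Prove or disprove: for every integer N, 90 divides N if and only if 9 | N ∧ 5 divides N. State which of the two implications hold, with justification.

[⇒] If 90 ∣ N, write N = 90q. Since 90 = 10·9, N = 9·(10q), so 9 ∣ N; and since 90 = 18·5, N = 5·(18q), so 5 ∣ N.

[⇐] This fails: take N = 45. Both 9 ∣ 45 and 5 ∣ 45, yet 45 is not a multiple of 90 (since 45 = 0·90 + 45), so 90 ∤ 45.

The forward direction holds; the converse fails.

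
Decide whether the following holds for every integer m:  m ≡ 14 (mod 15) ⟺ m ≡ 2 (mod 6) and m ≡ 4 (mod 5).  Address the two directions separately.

Only the converse holds.

(⟸) If m ≡ 2 (mod 6) and m ≡ 4 (mod 5), then by the Chinese remainder theorem m ≡ 14 (mod 30). Since 14 ≡ 14 (mod 15) and 15 ∣ 30, we get m ≡ 14 (mod 15).

(⟹) This fails: m = 29 gives 29 ≡ 14 (mod 15) but 29 ≡ 5 (mod 6), so the conjunction on the right does not hold.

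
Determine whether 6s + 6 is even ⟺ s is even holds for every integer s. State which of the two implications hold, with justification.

Forward direction. This fails: take s = 5. Then 6s + 6 = 36, which is even, yet s = 5 is odd, not even.

Converse. Suppose s is even. Since 6 is even, 6s is even for every s, so 6s + 6 has the same parity as 6, which is even. Hence 6s + 6 is even.

(⇒) fails; (⇐) holds.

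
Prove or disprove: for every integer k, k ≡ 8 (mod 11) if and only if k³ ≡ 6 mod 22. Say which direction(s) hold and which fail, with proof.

Only the converse holds.

(→) This fails: take k = 19. Then 19 ≡ 8 (mod 11), but 19³ = 6859 ≡ 17 (mod 22), not 6.

(←) Conversely, the residues r modulo 22 with r³ ≡ 6 (mod 22) are exactly {8}, and each is ≡ 8 (mod 11).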